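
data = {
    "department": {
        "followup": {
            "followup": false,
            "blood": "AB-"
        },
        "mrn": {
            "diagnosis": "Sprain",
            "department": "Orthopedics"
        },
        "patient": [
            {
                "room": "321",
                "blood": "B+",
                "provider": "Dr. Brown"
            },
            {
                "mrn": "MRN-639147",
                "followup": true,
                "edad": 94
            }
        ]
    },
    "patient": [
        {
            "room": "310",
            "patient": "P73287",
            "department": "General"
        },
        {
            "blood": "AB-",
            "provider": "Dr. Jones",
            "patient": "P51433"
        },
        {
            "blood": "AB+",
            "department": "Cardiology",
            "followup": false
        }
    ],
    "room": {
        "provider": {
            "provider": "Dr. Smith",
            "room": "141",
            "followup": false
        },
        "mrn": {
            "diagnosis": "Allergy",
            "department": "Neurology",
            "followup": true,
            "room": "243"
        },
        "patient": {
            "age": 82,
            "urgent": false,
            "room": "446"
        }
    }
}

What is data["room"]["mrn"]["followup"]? True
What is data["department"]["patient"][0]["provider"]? "Dr. Brown"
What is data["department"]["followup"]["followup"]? False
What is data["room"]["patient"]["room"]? "446"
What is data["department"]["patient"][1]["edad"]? 94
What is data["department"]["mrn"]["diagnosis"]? "Sprain"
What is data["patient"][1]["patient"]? "P51433"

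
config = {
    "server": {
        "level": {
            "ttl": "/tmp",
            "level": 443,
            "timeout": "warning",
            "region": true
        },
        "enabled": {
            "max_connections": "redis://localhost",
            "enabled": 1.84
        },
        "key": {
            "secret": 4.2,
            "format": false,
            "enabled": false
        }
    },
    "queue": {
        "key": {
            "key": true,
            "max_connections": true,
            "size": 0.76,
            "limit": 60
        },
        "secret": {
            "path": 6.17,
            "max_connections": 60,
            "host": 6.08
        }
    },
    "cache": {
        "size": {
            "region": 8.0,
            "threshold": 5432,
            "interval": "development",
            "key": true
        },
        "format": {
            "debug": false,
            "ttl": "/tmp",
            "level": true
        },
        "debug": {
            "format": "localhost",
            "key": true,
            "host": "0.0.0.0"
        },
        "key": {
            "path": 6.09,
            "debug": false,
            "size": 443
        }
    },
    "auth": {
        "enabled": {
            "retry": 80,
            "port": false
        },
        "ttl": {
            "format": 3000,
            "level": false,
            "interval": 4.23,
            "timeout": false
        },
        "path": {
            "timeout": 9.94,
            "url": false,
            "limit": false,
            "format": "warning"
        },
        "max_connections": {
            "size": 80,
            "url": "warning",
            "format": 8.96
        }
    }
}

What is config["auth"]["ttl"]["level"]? False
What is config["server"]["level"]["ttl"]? "/tmp"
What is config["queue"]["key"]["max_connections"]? True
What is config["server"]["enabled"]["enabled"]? 1.84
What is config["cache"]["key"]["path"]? 6.09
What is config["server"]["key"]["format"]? False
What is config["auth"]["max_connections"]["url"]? "warning"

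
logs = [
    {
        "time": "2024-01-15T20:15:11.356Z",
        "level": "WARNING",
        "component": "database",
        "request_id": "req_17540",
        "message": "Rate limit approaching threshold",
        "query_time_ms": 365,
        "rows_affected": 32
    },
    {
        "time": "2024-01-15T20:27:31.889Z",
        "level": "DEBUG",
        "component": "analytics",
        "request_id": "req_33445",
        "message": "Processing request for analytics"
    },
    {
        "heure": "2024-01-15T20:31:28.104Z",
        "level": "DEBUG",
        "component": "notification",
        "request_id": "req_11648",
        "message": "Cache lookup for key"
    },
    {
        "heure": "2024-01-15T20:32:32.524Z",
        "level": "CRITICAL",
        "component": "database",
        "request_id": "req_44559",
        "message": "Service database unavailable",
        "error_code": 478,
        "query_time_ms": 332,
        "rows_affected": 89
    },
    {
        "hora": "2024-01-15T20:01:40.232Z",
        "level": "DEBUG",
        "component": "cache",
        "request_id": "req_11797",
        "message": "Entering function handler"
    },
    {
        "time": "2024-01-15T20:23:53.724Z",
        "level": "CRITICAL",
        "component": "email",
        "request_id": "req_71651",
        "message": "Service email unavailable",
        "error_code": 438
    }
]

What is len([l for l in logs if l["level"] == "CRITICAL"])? 2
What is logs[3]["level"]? "CRITICAL"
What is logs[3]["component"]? "database"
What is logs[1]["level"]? "DEBUG"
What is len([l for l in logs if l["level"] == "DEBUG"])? 3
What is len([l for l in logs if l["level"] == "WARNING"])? 1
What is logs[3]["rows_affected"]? 89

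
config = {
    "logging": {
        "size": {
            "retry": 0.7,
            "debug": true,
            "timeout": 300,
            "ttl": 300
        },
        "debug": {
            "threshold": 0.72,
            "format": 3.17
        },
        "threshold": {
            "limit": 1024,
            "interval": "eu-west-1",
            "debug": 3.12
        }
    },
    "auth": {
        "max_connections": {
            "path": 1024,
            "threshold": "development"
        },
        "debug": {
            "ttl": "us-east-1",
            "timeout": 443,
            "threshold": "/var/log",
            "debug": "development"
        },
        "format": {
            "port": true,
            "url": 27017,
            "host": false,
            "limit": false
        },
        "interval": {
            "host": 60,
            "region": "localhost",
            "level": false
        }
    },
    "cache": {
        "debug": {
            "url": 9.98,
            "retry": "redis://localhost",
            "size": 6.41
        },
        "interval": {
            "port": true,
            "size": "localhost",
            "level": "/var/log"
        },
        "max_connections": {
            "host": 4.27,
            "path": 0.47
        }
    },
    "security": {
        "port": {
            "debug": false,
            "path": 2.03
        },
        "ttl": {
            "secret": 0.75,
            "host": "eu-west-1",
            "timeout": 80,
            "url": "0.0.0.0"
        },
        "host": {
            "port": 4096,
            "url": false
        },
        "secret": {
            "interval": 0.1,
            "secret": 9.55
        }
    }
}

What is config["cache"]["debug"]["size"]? 6.41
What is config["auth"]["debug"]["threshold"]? "/var/log"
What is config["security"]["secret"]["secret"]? 9.55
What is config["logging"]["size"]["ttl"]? 300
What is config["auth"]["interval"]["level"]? False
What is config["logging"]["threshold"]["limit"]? 1024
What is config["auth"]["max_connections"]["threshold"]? "development"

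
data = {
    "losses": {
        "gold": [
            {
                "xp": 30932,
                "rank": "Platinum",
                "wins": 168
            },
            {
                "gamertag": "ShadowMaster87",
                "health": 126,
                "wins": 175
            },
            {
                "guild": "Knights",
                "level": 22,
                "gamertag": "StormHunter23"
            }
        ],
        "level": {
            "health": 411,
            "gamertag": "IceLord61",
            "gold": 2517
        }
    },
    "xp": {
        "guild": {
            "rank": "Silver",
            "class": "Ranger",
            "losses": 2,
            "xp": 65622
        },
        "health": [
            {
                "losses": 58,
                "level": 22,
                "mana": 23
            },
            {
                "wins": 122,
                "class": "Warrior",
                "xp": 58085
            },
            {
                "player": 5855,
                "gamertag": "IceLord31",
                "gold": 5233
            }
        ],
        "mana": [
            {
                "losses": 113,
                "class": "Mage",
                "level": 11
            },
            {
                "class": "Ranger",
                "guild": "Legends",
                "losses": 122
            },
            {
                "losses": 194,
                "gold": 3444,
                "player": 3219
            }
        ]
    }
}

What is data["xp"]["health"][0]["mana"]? 23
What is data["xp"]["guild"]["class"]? "Ranger"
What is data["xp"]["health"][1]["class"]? "Warrior"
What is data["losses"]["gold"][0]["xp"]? 30932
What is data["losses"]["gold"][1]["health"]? 126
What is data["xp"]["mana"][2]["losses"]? 194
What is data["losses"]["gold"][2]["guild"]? "Knights"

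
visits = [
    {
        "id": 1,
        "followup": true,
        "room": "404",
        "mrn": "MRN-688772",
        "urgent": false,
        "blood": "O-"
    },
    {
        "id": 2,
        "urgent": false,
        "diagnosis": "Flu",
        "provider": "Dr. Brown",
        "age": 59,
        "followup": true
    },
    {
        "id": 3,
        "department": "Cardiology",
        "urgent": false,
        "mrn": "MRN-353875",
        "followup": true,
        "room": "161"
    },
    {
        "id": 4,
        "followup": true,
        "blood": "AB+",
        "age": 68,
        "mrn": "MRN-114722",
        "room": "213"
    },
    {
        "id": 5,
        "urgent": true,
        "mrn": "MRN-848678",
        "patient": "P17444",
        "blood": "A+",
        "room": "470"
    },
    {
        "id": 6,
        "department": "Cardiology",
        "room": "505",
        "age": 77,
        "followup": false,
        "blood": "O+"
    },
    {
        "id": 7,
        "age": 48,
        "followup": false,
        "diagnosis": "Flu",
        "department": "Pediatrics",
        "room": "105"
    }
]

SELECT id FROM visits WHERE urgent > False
[5]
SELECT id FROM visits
[1, 2, 3, 4, 5, 6, 7]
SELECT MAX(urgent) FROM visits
True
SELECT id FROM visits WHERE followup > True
[]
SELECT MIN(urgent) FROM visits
False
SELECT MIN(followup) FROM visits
False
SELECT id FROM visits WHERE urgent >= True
[5]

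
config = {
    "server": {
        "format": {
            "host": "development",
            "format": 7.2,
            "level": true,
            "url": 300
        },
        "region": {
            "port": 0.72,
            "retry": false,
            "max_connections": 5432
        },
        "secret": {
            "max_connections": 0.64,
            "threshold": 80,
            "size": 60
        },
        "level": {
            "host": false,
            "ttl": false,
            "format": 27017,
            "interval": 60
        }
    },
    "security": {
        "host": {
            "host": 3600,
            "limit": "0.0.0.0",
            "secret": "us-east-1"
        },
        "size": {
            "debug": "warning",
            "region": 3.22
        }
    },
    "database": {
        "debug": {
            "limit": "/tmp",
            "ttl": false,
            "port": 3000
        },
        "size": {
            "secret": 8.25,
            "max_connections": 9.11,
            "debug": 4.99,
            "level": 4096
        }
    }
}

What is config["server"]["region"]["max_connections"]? 5432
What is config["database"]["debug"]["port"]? 3000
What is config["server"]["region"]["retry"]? False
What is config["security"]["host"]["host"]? 3600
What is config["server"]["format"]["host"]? "development"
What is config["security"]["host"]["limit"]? "0.0.0.0"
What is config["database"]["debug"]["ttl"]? False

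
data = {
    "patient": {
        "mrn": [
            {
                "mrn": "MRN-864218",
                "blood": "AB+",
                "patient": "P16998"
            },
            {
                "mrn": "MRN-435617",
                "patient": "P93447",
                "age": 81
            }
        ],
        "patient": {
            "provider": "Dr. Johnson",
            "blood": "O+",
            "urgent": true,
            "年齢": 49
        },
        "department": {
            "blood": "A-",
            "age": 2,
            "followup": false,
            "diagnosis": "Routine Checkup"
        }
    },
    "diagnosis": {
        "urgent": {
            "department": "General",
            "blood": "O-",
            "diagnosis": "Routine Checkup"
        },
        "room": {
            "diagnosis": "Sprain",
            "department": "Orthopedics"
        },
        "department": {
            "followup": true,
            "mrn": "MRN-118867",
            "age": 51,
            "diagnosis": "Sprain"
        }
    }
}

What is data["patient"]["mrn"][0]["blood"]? "AB+"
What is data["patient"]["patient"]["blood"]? "O+"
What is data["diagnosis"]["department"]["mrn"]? "MRN-118867"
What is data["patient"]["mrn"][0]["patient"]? "P16998"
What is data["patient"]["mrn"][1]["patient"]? "P93447"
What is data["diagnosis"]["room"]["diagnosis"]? "Sprain"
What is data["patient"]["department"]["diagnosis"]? "Routine Checkup"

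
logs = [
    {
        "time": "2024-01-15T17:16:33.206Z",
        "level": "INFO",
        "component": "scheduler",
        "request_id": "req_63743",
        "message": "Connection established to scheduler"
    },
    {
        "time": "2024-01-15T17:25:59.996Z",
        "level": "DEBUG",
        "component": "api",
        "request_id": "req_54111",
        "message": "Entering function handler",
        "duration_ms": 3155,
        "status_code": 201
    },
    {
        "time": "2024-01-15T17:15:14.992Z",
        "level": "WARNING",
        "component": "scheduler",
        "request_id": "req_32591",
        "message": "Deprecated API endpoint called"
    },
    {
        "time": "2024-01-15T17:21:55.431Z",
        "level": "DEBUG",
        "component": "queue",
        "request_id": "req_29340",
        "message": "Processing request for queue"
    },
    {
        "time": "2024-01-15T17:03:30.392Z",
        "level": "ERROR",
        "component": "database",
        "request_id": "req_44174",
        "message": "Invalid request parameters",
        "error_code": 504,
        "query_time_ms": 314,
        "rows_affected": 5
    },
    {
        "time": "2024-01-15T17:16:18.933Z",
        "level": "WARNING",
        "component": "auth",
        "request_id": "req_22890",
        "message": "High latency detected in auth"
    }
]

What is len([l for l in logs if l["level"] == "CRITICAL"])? 0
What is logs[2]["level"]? "WARNING"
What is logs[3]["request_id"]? "req_29340"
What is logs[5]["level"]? "WARNING"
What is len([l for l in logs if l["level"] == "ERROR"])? 1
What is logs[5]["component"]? "auth"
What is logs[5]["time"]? "2024-01-15T17:16:18.933Z"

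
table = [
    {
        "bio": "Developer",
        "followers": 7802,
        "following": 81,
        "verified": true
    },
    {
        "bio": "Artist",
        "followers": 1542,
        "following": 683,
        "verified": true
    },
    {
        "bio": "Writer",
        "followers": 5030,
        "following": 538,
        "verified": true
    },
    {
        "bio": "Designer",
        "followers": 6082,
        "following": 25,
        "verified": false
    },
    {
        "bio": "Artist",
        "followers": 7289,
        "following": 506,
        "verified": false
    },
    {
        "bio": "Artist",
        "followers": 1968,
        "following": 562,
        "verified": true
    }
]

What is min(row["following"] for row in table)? 25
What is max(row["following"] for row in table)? 683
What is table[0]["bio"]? "Developer"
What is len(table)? 6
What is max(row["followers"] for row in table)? 7802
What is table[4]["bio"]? "Artist"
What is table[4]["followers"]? 7289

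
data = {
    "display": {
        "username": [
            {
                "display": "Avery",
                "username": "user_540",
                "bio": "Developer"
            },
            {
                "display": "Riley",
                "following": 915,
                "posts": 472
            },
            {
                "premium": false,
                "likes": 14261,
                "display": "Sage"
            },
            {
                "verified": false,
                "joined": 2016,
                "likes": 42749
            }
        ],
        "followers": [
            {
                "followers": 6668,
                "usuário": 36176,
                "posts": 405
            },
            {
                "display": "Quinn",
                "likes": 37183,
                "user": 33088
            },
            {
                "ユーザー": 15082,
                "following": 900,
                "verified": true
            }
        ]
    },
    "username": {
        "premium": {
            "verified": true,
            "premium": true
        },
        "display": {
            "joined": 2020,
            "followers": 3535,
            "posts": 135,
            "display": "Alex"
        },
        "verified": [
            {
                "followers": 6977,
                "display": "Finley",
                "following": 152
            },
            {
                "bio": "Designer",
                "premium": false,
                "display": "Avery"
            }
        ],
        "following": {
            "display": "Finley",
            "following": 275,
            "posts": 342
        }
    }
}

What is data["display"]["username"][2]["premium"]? False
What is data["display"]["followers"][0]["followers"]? 6668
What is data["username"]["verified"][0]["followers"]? 6977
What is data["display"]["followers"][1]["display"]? "Quinn"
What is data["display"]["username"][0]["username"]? "user_540"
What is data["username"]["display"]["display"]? "Alex"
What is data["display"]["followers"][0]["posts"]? 405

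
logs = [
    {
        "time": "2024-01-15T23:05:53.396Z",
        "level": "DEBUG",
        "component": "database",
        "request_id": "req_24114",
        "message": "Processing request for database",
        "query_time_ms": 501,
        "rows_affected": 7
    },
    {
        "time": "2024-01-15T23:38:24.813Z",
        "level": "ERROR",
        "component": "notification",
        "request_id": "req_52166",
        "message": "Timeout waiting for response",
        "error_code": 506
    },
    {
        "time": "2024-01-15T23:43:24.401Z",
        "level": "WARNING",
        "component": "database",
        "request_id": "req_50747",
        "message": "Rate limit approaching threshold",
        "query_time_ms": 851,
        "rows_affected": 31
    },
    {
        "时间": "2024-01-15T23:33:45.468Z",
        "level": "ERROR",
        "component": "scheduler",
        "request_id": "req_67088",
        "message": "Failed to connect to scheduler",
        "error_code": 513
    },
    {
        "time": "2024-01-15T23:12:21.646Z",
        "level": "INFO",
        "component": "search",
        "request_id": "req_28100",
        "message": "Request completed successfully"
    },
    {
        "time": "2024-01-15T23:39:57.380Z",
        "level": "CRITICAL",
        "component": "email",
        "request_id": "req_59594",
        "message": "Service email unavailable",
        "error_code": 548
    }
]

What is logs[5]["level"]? "CRITICAL"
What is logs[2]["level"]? "WARNING"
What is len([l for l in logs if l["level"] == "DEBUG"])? 1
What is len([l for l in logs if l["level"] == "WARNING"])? 1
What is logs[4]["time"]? "2024-01-15T23:12:21.646Z"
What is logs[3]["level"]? "ERROR"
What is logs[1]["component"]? "notification"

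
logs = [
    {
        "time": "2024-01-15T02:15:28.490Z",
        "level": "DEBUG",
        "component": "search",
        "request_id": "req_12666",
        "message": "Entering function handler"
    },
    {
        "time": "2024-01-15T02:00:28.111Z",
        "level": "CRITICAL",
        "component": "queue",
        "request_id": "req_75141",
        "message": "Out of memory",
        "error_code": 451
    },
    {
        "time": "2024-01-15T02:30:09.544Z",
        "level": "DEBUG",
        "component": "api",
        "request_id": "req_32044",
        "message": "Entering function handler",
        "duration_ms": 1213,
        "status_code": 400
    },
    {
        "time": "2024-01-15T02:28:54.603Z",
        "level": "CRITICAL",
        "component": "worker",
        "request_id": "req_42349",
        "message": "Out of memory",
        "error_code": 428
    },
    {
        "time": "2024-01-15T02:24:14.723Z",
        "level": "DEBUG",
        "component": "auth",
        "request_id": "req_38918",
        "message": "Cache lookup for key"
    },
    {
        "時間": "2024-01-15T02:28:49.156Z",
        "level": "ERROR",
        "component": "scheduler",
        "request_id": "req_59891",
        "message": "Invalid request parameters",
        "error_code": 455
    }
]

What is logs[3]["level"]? "CRITICAL"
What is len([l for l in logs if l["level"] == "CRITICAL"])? 2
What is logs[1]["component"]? "queue"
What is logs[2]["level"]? "DEBUG"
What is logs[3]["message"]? "Out of memory"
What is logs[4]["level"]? "DEBUG"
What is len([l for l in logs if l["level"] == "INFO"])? 0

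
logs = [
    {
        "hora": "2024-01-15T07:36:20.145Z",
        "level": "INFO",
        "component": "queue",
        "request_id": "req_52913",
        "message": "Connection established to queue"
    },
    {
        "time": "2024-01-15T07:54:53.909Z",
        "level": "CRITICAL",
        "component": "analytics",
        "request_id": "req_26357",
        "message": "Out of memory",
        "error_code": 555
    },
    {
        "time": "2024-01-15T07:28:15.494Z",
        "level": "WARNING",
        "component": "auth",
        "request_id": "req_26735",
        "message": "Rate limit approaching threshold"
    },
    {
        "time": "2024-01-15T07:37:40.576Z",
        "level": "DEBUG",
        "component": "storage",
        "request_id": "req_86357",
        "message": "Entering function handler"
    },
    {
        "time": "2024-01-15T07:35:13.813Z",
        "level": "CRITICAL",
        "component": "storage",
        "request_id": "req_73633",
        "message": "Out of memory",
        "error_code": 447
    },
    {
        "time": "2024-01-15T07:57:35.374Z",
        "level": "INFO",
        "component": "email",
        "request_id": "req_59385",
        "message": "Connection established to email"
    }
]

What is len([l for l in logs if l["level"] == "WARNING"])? 1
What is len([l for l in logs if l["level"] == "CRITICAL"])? 2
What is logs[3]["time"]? "2024-01-15T07:37:40.576Z"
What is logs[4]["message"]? "Out of memory"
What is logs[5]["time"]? "2024-01-15T07:57:35.374Z"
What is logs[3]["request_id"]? "req_86357"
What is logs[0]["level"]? "INFO"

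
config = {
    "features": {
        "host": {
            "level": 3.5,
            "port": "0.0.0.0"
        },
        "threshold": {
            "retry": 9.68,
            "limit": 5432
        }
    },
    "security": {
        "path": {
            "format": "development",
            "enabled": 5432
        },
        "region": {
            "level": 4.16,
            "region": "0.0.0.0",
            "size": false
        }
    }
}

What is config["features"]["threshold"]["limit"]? 5432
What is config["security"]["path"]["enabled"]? 5432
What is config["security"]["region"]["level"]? 4.16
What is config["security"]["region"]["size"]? False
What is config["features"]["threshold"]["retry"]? 9.68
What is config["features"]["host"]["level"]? 3.5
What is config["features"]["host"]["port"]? "0.0.0.0"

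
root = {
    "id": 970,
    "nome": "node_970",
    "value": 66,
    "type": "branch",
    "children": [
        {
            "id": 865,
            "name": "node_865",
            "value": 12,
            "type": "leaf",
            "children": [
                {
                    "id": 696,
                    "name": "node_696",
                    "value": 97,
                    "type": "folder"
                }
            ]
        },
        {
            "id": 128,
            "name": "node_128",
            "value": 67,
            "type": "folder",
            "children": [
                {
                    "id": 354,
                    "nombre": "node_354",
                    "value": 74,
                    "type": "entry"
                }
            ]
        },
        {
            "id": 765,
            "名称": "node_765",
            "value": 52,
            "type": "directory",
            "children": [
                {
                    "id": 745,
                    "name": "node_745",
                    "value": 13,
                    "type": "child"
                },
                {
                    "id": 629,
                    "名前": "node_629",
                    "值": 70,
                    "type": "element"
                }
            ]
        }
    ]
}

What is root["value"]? 66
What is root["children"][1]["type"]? "folder"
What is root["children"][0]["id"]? 865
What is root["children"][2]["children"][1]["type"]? "element"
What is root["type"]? "branch"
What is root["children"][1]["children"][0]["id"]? 354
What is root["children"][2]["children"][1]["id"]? 629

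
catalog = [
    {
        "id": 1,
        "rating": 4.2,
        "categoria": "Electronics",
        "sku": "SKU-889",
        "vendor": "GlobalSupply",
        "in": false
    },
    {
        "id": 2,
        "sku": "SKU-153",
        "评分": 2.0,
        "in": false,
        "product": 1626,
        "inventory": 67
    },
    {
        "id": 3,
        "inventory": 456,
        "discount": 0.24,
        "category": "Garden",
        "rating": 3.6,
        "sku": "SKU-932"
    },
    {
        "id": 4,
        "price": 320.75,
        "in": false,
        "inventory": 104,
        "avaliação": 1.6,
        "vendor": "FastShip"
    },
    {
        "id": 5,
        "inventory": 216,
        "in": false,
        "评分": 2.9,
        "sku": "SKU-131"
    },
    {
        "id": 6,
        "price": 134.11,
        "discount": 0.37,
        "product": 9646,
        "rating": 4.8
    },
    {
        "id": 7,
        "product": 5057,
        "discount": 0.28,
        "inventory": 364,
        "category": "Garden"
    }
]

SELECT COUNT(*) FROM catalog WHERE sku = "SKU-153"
1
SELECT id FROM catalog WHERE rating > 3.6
[1, 6]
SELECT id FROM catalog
[1, 2, 3, 4, 5, 6, 7]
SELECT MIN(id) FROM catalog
1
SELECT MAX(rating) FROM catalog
4.8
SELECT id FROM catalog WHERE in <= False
[1, 2, 4, 5]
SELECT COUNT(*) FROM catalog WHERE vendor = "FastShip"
1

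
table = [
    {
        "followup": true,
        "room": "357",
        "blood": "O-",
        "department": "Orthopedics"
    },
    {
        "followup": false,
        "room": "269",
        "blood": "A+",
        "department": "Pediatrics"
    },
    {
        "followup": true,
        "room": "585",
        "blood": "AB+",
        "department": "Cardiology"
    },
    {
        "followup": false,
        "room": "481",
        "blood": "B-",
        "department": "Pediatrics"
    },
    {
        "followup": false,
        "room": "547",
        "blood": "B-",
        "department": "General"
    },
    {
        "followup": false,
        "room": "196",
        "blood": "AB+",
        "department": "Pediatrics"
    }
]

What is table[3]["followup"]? False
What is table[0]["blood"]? "O-"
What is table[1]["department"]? "Pediatrics"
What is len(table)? 6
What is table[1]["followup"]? False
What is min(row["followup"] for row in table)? False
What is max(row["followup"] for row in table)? True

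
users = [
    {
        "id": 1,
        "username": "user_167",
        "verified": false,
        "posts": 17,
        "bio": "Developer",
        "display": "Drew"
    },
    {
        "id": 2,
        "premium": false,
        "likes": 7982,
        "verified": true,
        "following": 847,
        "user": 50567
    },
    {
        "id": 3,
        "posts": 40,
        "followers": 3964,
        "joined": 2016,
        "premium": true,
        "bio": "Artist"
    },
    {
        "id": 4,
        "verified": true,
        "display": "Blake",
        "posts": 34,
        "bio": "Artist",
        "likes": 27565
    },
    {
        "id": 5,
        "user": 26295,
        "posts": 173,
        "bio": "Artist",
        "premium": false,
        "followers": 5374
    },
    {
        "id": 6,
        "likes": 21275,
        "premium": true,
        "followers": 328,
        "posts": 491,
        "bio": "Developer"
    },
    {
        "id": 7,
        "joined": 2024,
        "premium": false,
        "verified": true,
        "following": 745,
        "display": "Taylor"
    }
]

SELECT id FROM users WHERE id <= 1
[1]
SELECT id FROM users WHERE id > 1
[2, 3, 4, 5, 6, 7]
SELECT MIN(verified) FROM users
False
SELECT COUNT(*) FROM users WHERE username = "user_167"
1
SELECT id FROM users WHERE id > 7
[]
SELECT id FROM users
[1, 2, 3, 4, 5, 6, 7]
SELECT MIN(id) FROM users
1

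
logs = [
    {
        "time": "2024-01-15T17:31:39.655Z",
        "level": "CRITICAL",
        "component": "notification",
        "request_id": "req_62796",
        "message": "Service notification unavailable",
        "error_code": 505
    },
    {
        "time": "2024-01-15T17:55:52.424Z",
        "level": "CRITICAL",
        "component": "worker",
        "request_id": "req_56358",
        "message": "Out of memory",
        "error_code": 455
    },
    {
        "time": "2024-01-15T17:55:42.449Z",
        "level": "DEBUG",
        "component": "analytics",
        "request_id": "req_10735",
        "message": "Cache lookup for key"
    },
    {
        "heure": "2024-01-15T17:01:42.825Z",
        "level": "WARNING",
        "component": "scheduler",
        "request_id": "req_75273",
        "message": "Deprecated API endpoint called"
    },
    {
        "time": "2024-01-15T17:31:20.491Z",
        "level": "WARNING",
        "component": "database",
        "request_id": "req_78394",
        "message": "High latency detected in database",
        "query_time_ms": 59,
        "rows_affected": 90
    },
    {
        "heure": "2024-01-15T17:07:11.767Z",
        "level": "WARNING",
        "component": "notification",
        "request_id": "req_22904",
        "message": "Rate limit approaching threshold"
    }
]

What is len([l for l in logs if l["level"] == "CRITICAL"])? 2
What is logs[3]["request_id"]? "req_75273"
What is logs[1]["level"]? "CRITICAL"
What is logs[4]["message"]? "High latency detected in database"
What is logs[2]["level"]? "DEBUG"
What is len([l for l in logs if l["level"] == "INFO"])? 0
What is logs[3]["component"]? "scheduler"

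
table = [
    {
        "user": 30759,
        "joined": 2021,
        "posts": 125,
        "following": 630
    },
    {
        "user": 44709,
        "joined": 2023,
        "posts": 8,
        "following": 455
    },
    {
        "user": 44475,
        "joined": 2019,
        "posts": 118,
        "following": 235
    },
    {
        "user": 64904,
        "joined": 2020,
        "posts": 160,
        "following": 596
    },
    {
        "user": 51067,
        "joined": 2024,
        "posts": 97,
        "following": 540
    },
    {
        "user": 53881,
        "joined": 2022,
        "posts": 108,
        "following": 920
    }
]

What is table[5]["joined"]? 2022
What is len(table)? 6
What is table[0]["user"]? 30759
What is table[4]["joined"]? 2024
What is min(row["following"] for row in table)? 235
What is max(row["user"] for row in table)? 64904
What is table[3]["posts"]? 160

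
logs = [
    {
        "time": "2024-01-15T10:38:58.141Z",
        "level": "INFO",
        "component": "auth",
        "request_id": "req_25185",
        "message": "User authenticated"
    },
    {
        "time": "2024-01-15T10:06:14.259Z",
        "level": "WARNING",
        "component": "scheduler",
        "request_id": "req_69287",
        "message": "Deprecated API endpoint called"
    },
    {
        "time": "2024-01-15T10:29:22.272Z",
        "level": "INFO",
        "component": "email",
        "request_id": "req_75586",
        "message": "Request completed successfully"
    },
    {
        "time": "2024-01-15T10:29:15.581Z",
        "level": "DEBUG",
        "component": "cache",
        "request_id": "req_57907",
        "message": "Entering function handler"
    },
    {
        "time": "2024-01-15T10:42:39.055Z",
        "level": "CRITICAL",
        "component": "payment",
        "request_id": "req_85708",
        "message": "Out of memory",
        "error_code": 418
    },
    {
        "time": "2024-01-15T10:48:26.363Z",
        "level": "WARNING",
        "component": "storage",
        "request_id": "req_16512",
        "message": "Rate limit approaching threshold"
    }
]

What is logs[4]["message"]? "Out of memory"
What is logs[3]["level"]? "DEBUG"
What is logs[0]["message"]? "User authenticated"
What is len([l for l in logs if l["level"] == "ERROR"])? 0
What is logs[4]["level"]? "CRITICAL"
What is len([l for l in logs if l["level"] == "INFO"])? 2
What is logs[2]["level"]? "INFO"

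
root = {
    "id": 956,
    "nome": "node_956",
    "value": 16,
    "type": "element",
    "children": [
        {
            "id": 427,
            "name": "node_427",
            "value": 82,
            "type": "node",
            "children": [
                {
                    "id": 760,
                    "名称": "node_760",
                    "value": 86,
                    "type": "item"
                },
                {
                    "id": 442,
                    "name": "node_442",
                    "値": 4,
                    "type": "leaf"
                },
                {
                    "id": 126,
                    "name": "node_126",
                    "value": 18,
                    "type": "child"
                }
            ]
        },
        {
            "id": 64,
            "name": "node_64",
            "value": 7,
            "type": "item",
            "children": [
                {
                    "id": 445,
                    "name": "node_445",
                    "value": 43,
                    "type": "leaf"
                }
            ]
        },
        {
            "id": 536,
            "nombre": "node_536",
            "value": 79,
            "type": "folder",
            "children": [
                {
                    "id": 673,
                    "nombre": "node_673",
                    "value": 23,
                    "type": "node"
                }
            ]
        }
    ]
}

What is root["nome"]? "node_956"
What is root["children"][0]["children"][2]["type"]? "child"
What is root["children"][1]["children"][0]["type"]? "leaf"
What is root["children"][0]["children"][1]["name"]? "node_442"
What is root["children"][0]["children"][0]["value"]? 86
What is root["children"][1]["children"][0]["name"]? "node_445"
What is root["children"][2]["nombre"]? "node_536"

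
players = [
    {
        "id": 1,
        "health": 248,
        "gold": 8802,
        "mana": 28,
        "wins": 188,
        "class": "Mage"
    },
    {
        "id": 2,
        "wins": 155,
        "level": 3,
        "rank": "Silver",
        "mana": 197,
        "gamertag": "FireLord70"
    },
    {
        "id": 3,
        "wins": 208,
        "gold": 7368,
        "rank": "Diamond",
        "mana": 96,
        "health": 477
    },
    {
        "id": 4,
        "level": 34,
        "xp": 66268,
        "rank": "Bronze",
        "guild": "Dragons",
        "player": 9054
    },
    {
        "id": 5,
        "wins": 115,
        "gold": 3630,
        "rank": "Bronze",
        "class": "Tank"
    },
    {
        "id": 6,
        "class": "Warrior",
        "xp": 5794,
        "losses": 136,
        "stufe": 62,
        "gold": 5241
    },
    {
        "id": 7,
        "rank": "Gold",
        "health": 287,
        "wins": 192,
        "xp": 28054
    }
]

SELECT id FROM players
[1, 2, 3, 4, 5, 6, 7]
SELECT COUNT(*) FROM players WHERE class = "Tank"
1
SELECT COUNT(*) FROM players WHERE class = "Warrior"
1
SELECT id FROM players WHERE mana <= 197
[1, 2, 3]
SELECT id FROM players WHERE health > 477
[]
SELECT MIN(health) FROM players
248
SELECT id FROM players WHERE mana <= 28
[1]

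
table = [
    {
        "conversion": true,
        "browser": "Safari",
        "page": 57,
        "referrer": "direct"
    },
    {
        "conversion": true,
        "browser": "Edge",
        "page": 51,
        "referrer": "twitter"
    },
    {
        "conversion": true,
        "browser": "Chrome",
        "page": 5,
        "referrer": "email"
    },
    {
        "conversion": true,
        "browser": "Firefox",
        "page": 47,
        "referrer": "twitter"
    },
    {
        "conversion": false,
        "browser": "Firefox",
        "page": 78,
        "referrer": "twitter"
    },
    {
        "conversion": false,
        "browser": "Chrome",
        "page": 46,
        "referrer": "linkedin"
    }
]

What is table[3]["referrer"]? "twitter"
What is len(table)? 6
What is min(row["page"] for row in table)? 5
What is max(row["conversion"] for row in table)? True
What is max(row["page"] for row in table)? 78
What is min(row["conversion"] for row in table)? False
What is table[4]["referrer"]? "twitter"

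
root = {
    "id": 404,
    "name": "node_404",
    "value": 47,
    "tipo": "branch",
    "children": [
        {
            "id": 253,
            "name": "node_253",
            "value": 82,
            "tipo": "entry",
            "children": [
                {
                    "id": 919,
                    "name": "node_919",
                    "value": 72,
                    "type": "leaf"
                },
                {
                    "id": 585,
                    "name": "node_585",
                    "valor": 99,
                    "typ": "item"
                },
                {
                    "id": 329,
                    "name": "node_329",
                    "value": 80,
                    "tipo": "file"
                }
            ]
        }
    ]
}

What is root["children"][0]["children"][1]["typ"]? "item"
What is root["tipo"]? "branch"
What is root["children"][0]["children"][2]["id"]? 329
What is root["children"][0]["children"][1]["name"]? "node_585"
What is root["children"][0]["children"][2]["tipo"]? "file"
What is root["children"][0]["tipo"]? "entry"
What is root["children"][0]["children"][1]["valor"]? 99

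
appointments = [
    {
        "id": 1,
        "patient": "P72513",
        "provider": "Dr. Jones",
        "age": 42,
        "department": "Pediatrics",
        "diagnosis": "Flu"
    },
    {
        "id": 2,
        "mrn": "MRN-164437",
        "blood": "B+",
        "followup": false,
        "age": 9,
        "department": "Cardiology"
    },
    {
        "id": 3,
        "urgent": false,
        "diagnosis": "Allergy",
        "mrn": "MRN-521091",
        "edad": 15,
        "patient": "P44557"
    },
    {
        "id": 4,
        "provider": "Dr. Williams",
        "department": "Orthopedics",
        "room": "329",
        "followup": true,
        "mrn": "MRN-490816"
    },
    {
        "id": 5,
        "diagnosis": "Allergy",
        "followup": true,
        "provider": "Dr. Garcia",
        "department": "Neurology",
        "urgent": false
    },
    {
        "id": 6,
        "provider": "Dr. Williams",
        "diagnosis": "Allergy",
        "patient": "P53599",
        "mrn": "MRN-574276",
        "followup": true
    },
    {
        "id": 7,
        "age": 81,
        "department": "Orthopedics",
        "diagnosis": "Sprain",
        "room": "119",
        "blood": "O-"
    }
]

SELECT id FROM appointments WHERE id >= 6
[6, 7]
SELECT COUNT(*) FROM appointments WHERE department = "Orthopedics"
2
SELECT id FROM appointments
[1, 2, 3, 4, 5, 6, 7]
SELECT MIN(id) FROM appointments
1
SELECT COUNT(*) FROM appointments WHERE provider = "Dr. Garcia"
1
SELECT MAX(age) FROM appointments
81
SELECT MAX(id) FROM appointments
7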